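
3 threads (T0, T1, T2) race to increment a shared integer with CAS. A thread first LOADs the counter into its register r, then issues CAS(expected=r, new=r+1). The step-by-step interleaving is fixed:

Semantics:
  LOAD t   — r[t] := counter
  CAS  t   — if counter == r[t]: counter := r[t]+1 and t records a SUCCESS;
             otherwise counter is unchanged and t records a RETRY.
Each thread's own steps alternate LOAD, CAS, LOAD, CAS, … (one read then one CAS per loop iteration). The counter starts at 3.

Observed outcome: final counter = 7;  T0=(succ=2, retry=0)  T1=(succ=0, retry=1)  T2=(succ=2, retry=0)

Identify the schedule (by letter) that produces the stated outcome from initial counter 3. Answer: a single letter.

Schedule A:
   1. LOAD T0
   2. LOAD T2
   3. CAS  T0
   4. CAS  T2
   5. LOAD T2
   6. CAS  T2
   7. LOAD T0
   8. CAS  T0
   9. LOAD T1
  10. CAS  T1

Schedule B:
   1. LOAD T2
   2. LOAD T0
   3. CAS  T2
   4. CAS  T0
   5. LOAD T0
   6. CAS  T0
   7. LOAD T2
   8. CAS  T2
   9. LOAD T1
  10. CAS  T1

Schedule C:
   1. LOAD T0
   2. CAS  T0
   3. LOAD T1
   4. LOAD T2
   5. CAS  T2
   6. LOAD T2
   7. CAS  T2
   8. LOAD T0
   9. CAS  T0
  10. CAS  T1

Run C:
1. LOAD T0 → mem=3 r[T0]=3 [LOAD]
2. CAS T0 → mem=4 r[T0]=3 [OK]
3. LOAD T1 → mem=4 r[T1]=4 [LOAD]
4. LOAD T2 → mem=4 r[T2]=4 [LOAD]
5. CAS T2 → mem=5 r[T2]=4 [OK]
6. LOAD T2 → mem=5 r[T2]=5 [LOAD]
7. CAS T2 → mem=6 r[T2]=5 [OK]
8. LOAD T0 → mem=6 r[T0]=6 [LOAD]
9. CAS T0 → mem=7 r[T0]=6 [OK]
10. CAS T1 → mem=7 r[T1]=4 [RETRY]

C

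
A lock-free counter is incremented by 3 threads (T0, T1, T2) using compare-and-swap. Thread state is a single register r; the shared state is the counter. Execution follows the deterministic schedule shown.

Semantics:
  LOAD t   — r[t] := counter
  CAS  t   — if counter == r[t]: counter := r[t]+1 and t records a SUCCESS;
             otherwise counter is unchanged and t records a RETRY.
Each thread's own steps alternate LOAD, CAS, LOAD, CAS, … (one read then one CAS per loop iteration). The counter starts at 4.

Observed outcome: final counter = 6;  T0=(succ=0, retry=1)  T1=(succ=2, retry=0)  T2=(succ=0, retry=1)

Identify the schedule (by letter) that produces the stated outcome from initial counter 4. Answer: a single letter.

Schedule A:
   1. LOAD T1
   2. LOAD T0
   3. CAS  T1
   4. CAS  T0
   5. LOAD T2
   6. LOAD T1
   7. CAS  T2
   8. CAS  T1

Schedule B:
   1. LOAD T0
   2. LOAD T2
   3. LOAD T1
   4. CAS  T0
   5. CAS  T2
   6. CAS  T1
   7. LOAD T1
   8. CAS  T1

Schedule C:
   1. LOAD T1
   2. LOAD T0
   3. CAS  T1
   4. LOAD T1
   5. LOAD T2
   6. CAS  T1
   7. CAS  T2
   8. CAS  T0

C

Run C:
step 1: T1 LOAD ⇒ load; ctr=4 reg=4
step 2: T0 LOAD ⇒ load; ctr=4 reg=4
step 3: T1 CAS ⇒ ok; ctr=5 reg=4
step 4: T1 LOAD ⇒ load; ctr=5 reg=5
step 5: T2 LOAD ⇒ load; ctr=5 reg=5
step 6: T1 CAS ⇒ ok; ctr=6 reg=5
step 7: T2 CAS ⇒ retry; ctr=6 reg=5
step 8: T0 CAS ⇒ retry; ctr=6 reg=4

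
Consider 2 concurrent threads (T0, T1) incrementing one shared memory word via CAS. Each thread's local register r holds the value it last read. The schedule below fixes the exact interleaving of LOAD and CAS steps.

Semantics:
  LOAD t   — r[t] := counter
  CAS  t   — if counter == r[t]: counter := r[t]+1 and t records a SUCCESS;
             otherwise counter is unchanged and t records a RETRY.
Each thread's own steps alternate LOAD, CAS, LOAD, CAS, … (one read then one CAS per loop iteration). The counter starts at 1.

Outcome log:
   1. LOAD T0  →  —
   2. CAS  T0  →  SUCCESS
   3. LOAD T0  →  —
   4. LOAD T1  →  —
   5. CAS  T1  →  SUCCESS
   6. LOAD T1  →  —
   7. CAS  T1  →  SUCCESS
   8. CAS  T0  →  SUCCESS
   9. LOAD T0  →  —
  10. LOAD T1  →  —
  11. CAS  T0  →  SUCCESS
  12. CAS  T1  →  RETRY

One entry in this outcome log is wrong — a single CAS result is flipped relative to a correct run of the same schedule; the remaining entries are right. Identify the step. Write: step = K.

Correct run:
#1 T0 reads 1
#2 T0 CAS(1→2) writes; counter now 2
#3 T0 reads 2
#4 T1 reads 2
#5 T1 CAS(2→3) writes; counter now 3
#6 T1 reads 3
#7 T1 CAS(3→4) writes; counter now 4
#8 T0 CAS(2→3) fails; counter now 4
#9 T0 reads 4
#10 T1 reads 4
#11 T0 CAS(4→5) writes; counter now 5
#12 T1 CAS(4→5) fails; counter now 5
Mismatch at 8.

step = 8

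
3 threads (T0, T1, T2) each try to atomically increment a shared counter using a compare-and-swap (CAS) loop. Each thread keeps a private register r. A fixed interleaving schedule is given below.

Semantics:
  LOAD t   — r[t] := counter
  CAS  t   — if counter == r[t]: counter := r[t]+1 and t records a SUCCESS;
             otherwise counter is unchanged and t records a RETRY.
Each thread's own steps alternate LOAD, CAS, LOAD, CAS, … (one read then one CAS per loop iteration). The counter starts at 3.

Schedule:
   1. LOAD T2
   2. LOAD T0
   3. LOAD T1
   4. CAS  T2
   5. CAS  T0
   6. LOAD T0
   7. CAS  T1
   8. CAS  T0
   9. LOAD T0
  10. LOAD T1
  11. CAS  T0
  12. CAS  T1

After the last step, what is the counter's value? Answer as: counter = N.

counter = 6

   1) LOAD T2:  M=3  r_T2=3
   2) LOAD T0:  M=3  r_T0=3
   3) LOAD T1:  M=3  r_T1=3
   4) CAS  T2:  M=4  r_T2=3 ✓
   5) CAS  T0:  M=4  r_T0=3 ✗
   6) LOAD T0:  M=4  r_T0=4
   7) CAS  T1:  M=4  r_T1=3 ✗
   8) CAS  T0:  M=5  r_T0=4 ✓
   9) LOAD T0:  M=5  r_T0=5
  10) LOAD T1:  M=5  r_T1=5
  11) CAS  T0:  M=6  r_T0=5 ✓
  12) CAS  T1:  M=6  r_T1=5 ✗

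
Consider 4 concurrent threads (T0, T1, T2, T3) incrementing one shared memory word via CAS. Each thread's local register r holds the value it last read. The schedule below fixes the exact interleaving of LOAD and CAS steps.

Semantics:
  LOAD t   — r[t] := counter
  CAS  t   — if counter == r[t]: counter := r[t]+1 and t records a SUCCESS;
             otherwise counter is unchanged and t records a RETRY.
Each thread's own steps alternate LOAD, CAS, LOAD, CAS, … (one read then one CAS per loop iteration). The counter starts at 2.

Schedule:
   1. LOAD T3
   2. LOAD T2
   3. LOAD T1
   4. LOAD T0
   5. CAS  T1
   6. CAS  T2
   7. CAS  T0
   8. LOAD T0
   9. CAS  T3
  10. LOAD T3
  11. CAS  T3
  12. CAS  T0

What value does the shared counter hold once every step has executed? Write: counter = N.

counter = 4

#1 T3 reads 2
#2 T2 reads 2
#3 T1 reads 2
#4 T0 reads 2
#5 T1 CAS(2→3) writes; counter now 3
#6 T2 CAS(2→3) fails; counter now 3
#7 T0 CAS(2→3) fails; counter now 3
#8 T0 reads 3
#9 T3 CAS(2→3) fails; counter now 3
#10 T3 reads 3
#11 T3 CAS(3→4) writes; counter now 4
#12 T0 CAS(3→4) fails; counter now 4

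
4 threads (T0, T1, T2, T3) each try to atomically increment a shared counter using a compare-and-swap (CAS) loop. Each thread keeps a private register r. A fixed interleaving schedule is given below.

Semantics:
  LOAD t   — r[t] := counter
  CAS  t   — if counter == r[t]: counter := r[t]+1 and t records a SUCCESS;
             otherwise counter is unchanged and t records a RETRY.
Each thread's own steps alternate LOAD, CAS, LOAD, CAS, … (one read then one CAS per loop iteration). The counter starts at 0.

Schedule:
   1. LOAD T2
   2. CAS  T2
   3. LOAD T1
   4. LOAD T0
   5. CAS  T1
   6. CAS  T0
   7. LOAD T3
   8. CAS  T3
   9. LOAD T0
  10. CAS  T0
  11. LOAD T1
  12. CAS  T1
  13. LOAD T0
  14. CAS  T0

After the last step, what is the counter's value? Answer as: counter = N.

step 1: T2 LOAD ⇒ load; ctr=0 reg=0
step 2: T2 CAS ⇒ ok; ctr=1 reg=0
step 3: T1 LOAD ⇒ load; ctr=1 reg=1
step 4: T0 LOAD ⇒ load; ctr=1 reg=1
step 5: T1 CAS ⇒ ok; ctr=2 reg=1
step 6: T0 CAS ⇒ retry; ctr=2 reg=1
step 7: T3 LOAD ⇒ load; ctr=2 reg=2
step 8: T3 CAS ⇒ ok; ctr=3 reg=2
step 9: T0 LOAD ⇒ load; ctr=3 reg=3
step 10: T0 CAS ⇒ ok; ctr=4 reg=3
step 11: T1 LOAD ⇒ load; ctr=4 reg=4
step 12: T1 CAS ⇒ ok; ctr=5 reg=4
step 13: T0 LOAD ⇒ load; ctr=5 reg=5
step 14: T0 CAS ⇒ ok; ctr=6 reg=5

counter = 6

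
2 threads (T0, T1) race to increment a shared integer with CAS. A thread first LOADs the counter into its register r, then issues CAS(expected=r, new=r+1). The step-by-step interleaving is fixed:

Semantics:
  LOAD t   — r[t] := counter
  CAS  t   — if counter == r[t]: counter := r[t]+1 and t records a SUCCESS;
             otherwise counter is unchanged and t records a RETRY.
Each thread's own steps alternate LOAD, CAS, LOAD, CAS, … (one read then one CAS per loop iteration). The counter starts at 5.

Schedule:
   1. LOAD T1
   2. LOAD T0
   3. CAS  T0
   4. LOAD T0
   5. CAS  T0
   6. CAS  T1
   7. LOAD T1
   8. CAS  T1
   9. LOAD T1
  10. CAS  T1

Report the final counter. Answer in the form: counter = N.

step 1: T1 LOAD ⇒ load; ctr=5 reg=5
step 2: T0 LOAD ⇒ load; ctr=5 reg=5
step 3: T0 CAS ⇒ ok; ctr=6 reg=5
step 4: T0 LOAD ⇒ load; ctr=6 reg=6
step 5: T0 CAS ⇒ ok; ctr=7 reg=6
step 6: T1 CAS ⇒ retry; ctr=7 reg=5
step 7: T1 LOAD ⇒ load; ctr=7 reg=7
step 8: T1 CAS ⇒ ok; ctr=8 reg=7
step 9: T1 LOAD ⇒ load; ctr=8 reg=8
step 10: T1 CAS ⇒ ok; ctr=9 reg=8

counter = 9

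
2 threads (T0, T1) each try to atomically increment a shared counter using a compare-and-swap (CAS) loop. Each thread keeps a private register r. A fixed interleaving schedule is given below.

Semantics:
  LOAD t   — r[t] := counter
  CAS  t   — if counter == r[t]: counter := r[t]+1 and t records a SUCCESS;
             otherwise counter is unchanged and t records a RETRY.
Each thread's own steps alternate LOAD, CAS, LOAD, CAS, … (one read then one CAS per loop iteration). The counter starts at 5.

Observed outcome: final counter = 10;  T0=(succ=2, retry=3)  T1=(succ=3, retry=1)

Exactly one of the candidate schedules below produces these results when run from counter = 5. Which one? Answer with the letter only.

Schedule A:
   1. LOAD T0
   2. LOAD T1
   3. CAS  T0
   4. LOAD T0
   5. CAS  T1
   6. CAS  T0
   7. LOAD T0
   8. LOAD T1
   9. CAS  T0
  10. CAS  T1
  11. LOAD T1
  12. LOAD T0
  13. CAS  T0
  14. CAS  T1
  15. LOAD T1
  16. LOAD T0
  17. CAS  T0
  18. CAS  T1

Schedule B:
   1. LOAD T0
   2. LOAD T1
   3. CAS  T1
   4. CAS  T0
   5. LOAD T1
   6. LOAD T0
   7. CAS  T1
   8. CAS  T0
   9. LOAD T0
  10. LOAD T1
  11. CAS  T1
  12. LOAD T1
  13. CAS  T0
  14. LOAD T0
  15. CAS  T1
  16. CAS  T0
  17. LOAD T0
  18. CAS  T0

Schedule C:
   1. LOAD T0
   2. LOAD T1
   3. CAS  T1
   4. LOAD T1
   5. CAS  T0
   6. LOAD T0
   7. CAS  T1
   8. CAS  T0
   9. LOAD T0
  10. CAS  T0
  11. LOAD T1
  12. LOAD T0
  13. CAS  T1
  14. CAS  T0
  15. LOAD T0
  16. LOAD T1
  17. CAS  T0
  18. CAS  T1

Run C:
[1] T0.load  rd  (counter 5, T0.r 5)
[2] T1.load  rd  (counter 5, T1.r 5)
[3] T1.cas  hit  (counter 6, T1.r 5)
[4] T1.load  rd  (counter 6, T1.r 6)
[5] T0.cas  miss  (counter 6, T0.r 5)
[6] T0.load  rd  (counter 6, T0.r 6)
[7] T1.cas  hit  (counter 7, T1.r 6)
[8] T0.cas  miss  (counter 7, T0.r 6)
[9] T0.load  rd  (counter 7, T0.r 7)
[10] T0.cas  hit  (counter 8, T0.r 7)
[11] T1.load  rd  (counter 8, T1.r 8)
[12] T0.load  rd  (counter 8, T0.r 8)
[13] T1.cas  hit  (counter 9, T1.r 8)
[14] T0.cas  miss  (counter 9, T0.r 8)
[15] T0.load  rd  (counter 9, T0.r 9)
[16] T1.load  rd  (counter 9, T1.r 9)
[17] T0.cas  hit  (counter 10, T0.r 9)
[18] T1.cas  miss  (counter 10, T1.r 9)

C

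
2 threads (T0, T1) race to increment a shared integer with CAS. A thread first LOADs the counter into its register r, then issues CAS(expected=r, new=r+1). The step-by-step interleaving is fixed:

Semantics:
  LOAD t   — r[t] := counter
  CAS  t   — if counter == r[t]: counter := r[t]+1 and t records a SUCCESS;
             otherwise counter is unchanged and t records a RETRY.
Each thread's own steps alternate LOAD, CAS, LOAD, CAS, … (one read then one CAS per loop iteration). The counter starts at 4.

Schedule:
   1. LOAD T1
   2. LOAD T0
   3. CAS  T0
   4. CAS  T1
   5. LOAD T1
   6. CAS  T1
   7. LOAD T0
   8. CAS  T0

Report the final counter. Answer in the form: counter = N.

counter = 7

step 1: T1 LOAD ⇒ load; ctr=4 reg=4
step 2: T0 LOAD ⇒ load; ctr=4 reg=4
step 3: T0 CAS ⇒ ok; ctr=5 reg=4
step 4: T1 CAS ⇒ retry; ctr=5 reg=4
step 5: T1 LOAD ⇒ load; ctr=5 reg=5
step 6: T1 CAS ⇒ ok; ctr=6 reg=5
step 7: T0 LOAD ⇒ load; ctr=6 reg=6
step 8: T0 CAS ⇒ ok; ctr=7 reg=6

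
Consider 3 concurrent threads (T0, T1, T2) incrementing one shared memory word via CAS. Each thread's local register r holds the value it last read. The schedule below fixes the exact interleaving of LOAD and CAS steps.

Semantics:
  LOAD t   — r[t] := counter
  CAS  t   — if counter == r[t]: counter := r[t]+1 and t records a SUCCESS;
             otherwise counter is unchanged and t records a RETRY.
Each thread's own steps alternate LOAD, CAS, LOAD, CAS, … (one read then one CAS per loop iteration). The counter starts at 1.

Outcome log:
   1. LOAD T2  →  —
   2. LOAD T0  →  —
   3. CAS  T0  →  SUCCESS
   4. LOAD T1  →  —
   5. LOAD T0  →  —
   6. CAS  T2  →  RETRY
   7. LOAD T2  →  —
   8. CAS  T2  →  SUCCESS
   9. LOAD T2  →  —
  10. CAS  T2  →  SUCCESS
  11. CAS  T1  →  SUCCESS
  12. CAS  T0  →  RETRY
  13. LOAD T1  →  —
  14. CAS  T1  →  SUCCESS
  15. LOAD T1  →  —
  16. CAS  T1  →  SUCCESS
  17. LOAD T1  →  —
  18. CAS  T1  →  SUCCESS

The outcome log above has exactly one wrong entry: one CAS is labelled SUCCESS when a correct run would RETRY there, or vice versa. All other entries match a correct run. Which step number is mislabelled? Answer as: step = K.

Reference trace:
   1) LOAD T2:  M=1  r_T2=1
   2) LOAD T0:  M=1  r_T0=1
   3) CAS  T0:  M=2  r_T0=1 ✓
   4) LOAD T1:  M=2  r_T1=2
   5) LOAD T0:  M=2  r_T0=2
   6) CAS  T2:  M=2  r_T2=1 ✗
   7) LOAD T2:  M=2  r_T2=2
   8) CAS  T2:  M=3  r_T2=2 ✓
   9) LOAD T2:  M=3  r_T2=3
  10) CAS  T2:  M=4  r_T2=3 ✓
  11) CAS  T1:  M=4  r_T1=2 ✗
  12) CAS  T0:  M=4  r_T0=2 ✗
  13) LOAD T1:  M=4  r_T1=4
  14) CAS  T1:  M=5  r_T1=4 ✓
  15) LOAD T1:  M=5  r_T1=5
  16) CAS  T1:  M=6  r_T1=5 ✓
  17) LOAD T1:  M=6  r_T1=6
  18) CAS  T1:  M=7  r_T1=6 ✓
Log disagrees first at step 11.

step = 11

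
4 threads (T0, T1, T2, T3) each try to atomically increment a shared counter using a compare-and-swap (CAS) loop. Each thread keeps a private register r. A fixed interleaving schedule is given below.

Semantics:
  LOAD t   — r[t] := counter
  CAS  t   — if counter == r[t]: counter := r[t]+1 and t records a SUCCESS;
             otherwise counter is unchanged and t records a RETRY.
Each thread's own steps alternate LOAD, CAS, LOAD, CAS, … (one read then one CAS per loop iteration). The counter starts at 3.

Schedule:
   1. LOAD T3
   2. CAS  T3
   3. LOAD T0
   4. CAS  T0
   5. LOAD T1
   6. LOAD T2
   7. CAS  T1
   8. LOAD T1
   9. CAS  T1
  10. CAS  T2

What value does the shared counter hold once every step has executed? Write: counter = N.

   1) LOAD T3:  M=3  r_T3=3
   2) CAS  T3:  M=4  r_T3=3 ✓
   3) LOAD T0:  M=4  r_T0=4
   4) CAS  T0:  M=5  r_T0=4 ✓
   5) LOAD T1:  M=5  r_T1=5
   6) LOAD T2:  M=5  r_T2=5
   7) CAS  T1:  M=6  r_T1=5 ✓
   8) LOAD T1:  M=6  r_T1=6
   9) CAS  T1:  M=7  r_T1=6 ✓
  10) CAS  T2:  M=7  r_T2=5 ✗

counter = 7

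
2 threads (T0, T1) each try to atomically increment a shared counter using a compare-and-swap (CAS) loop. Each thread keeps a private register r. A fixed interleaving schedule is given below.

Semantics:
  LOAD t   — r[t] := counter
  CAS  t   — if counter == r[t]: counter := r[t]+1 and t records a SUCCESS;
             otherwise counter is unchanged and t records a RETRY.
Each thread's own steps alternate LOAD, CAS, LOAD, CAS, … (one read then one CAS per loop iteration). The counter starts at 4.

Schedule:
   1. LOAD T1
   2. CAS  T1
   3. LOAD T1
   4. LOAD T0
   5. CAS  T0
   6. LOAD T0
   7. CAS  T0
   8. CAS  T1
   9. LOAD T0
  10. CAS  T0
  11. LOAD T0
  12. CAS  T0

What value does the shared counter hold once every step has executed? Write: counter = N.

step 1: T1 LOAD ⇒ load; ctr=4 reg=4
step 2: T1 CAS ⇒ ok; ctr=5 reg=4
step 3: T1 LOAD ⇒ load; ctr=5 reg=5
step 4: T0 LOAD ⇒ load; ctr=5 reg=5
step 5: T0 CAS ⇒ ok; ctr=6 reg=5
step 6: T0 LOAD ⇒ load; ctr=6 reg=6
step 7: T0 CAS ⇒ ok; ctr=7 reg=6
step 8: T1 CAS ⇒ retry; ctr=7 reg=5
step 9: T0 LOAD ⇒ load; ctr=7 reg=7
step 10: T0 CAS ⇒ ok; ctr=8 reg=7
step 11: T0 LOAD ⇒ load; ctr=8 reg=8
step 12: T0 CAS ⇒ ok; ctr=9 reg=8

counter = 9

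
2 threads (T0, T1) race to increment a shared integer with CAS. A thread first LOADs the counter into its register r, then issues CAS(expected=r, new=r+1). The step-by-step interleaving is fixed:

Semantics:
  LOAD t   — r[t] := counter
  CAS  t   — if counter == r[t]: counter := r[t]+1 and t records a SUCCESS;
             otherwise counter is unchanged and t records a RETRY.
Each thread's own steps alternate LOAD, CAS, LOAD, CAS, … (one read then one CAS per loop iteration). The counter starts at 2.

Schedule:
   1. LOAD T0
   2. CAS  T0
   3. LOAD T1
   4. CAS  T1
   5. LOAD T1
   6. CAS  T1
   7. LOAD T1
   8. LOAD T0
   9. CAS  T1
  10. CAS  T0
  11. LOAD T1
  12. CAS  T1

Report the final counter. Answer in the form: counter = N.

#1 T0 reads 2
#2 T0 CAS(2→3) writes; counter now 3
#3 T1 reads 3
#4 T1 CAS(3→4) writes; counter now 4
#5 T1 reads 4
#6 T1 CAS(4→5) writes; counter now 5
#7 T1 reads 5
#8 T0 reads 5
#9 T1 CAS(5→6) writes; counter now 6
#10 T0 CAS(5→6) fails; counter now 6
#11 T1 reads 6
#12 T1 CAS(6→7) writes; counter now 7

counter = 7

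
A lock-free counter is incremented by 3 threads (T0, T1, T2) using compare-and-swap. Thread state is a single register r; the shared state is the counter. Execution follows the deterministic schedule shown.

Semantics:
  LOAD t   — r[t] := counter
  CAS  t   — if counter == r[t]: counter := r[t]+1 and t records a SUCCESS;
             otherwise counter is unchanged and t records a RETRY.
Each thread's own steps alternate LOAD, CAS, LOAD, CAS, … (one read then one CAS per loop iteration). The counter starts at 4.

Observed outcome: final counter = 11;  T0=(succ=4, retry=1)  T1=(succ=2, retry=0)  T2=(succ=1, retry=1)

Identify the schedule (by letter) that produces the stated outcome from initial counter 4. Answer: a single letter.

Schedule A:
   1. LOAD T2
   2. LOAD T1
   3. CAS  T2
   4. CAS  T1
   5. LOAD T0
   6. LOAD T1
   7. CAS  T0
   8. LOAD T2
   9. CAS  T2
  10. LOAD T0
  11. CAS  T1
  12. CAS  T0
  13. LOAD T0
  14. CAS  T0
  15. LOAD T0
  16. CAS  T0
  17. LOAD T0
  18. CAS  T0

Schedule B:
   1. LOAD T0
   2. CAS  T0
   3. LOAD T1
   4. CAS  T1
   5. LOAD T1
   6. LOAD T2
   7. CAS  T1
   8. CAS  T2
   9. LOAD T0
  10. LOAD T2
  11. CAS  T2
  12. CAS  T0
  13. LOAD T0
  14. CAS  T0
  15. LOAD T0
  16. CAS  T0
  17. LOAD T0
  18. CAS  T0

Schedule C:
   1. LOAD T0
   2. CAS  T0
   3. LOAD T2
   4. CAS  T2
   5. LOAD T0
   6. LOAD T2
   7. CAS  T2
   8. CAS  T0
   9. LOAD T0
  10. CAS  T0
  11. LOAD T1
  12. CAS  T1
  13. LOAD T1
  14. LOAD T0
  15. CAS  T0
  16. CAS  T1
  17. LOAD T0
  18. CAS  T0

B

Simulating candidate B:
[1] T0.load  rd  (counter 4, T0.r 4)
[2] T0.cas  hit  (counter 5, T0.r 4)
[3] T1.load  rd  (counter 5, T1.r 5)
[4] T1.cas  hit  (counter 6, T1.r 5)
[5] T1.load  rd  (counter 6, T1.r 6)
[6] T2.load  rd  (counter 6, T2.r 6)
[7] T1.cas  hit  (counter 7, T1.r 6)
[8] T2.cas  miss  (counter 7, T2.r 6)
[9] T0.load  rd  (counter 7, T0.r 7)
[10] T2.load  rd  (counter 7, T2.r 7)
[11] T2.cas  hit  (counter 8, T2.r 7)
[12] T0.cas  miss  (counter 8, T0.r 7)
[13] T0.load  rd  (counter 8, T0.r 8)
[14] T0.cas  hit  (counter 9, T0.r 8)
[15] T0.load  rd  (counter 9, T0.r 9)
[16] T0.cas  hit  (counter 10, T0.r 9)
[17] T0.load  rd  (counter 10, T0.r 10)
[18] T0.cas  hit  (counter 11, T0.r 10)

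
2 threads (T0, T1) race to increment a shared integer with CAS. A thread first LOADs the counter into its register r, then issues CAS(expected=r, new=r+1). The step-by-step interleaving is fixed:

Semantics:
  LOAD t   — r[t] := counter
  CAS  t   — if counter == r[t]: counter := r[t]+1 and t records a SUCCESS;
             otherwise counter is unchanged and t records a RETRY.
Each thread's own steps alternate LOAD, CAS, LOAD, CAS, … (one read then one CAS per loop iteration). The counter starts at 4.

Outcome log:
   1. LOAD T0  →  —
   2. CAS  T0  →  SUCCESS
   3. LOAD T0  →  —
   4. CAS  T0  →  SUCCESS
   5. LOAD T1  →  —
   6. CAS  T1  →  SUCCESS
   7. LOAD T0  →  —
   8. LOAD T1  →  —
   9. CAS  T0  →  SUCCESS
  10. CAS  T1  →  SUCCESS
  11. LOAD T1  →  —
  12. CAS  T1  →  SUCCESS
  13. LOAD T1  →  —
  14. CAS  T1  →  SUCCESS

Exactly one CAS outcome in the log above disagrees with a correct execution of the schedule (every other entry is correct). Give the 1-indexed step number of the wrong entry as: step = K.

step = 10

Re-executing:
   1) LOAD T0:  M=4  r_T0=4
   2) CAS  T0:  M=5  r_T0=4 ✓
   3) LOAD T0:  M=5  r_T0=5
   4) CAS  T0:  M=6  r_T0=5 ✓
   5) LOAD T1:  M=6  r_T1=6
   6) CAS  T1:  M=7  r_T1=6 ✓
   7) LOAD T0:  M=7  r_T0=7
   8) LOAD T1:  M=7  r_T1=7
   9) CAS  T0:  M=8  r_T0=7 ✓
  10) CAS  T1:  M=8  r_T1=7 ✗
  11) LOAD T1:  M=8  r_T1=8
  12) CAS  T1:  M=9  r_T1=8 ✓
  13) LOAD T1:  M=9  r_T1=9
  14) CAS  T1:  M=10  r_T1=9 ✓
Mismatch at 10.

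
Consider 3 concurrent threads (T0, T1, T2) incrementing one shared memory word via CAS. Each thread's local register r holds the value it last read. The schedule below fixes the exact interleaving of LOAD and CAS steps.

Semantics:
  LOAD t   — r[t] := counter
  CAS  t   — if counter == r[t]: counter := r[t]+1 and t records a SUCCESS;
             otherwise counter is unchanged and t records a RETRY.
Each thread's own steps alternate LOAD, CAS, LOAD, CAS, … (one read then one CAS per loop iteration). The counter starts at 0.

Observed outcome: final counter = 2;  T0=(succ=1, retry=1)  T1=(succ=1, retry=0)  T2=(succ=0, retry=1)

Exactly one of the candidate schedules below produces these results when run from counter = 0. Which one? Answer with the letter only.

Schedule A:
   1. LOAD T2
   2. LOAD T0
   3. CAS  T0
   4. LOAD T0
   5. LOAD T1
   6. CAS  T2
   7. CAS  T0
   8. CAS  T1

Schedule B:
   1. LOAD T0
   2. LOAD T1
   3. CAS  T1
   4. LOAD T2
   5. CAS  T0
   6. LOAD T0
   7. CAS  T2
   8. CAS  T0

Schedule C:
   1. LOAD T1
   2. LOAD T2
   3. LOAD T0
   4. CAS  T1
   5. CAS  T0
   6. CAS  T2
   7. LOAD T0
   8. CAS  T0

C

Tracing schedule C:
[1] T1.load  rd  (counter 0, T1.r 0)
[2] T2.load  rd  (counter 0, T2.r 0)
[3] T0.load  rd  (counter 0, T0.r 0)
[4] T1.cas  hit  (counter 1, T1.r 0)
[5] T0.cas  miss  (counter 1, T0.r 0)
[6] T2.cas  miss  (counter 1, T2.r 0)
[7] T0.load  rd  (counter 1, T0.r 1)
[8] T0.cas  hit  (counter 2, T0.r 1)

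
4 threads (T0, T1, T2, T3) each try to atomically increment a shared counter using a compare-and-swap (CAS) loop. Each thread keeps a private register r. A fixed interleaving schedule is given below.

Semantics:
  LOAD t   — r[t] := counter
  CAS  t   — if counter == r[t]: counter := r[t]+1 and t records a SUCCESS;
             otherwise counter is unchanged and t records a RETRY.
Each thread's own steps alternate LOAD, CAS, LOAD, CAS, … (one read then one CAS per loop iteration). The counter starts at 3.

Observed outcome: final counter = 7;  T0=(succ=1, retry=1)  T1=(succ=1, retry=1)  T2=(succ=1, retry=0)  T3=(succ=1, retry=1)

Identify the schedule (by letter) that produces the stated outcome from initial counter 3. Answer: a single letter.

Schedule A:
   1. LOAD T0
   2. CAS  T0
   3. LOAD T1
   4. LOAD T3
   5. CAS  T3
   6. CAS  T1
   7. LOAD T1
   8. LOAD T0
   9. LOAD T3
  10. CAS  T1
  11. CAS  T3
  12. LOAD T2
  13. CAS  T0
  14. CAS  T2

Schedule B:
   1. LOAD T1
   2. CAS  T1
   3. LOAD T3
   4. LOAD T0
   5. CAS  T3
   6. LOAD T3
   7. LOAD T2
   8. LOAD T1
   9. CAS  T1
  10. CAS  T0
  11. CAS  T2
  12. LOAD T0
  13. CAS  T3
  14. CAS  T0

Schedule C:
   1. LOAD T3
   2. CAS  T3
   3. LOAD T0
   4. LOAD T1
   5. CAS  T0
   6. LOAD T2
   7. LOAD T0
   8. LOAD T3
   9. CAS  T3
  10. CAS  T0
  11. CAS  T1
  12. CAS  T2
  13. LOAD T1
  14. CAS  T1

A

Tracing schedule A:
#1 T0 reads 3
#2 T0 CAS(3→4) writes; counter now 4
#3 T1 reads 4
#4 T3 reads 4
#5 T3 CAS(4→5) writes; counter now 5
#6 T1 CAS(4→5) fails; counter now 5
#7 T1 reads 5
#8 T0 reads 5
#9 T3 reads 5
#10 T1 CAS(5→6) writes; counter now 6
#11 T3 CAS(5→6) fails; counter now 6
#12 T2 reads 6
#13 T0 CAS(5→6) fails; counter now 6
#14 T2 CAS(6→7) writes; counter now 7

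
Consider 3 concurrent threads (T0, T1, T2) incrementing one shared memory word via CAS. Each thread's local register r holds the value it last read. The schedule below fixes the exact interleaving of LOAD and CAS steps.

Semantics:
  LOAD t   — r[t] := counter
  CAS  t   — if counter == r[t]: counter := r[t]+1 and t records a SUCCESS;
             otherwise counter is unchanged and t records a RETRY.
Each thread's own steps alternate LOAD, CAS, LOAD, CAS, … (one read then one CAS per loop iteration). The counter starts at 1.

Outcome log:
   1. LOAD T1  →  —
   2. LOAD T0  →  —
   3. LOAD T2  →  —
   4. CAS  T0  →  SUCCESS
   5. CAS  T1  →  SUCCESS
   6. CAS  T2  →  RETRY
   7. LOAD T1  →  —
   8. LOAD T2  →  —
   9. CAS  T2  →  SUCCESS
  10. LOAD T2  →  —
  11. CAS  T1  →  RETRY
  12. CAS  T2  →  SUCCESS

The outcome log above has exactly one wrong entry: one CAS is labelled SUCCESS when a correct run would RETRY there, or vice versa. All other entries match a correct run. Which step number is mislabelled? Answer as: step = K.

step = 5

Correct run:
T1 LOAD — after: cnt=1, r=1 — load
T0 LOAD — after: cnt=1, r=1 — load
T2 LOAD — after: cnt=1, r=1 — load
T0 CAS — after: cnt=2, r=1 — ok
T1 CAS — after: cnt=2, r=1 — retry
T2 CAS — after: cnt=2, r=1 — retry
T1 LOAD — after: cnt=2, r=2 — load
T2 LOAD — after: cnt=2, r=2 — load
T2 CAS — after: cnt=3, r=2 — ok
T2 LOAD — after: cnt=3, r=3 — load
T1 CAS — after: cnt=3, r=2 — retry
T2 CAS — after: cnt=4, r=3 — ok
Flip is step 5.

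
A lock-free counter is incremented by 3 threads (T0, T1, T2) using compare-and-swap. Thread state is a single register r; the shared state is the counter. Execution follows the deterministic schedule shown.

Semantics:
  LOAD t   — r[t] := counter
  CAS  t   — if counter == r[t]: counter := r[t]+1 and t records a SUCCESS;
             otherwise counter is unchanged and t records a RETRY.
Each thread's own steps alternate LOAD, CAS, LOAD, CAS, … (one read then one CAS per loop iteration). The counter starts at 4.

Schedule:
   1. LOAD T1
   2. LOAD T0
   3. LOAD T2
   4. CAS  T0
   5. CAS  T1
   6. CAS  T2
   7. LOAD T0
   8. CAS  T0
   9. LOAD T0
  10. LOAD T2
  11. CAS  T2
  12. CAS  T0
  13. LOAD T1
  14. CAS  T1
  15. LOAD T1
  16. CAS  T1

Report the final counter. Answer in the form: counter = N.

counter = 9

[1] T1.load  rd  (counter 4, T1.r 4)
[2] T0.load  rd  (counter 4, T0.r 4)
[3] T2.load  rd  (counter 4, T2.r 4)
[4] T0.cas  hit  (counter 5, T0.r 4)
[5] T1.cas  miss  (counter 5, T1.r 4)
[6] T2.cas  miss  (counter 5, T2.r 4)
[7] T0.load  rd  (counter 5, T0.r 5)
[8] T0.cas  hit  (counter 6, T0.r 5)
[9] T0.load  rd  (counter 6, T0.r 6)
[10] T2.load  rd  (counter 6, T2.r 6)
[11] T2.cas  hit  (counter 7, T2.r 6)
[12] T0.cas  miss  (counter 7, T0.r 6)
[13] T1.load  rd  (counter 7, T1.r 7)
[14] T1.cas  hit  (counter 8, T1.r 7)
[15] T1.load  rd  (counter 8, T1.r 8)
[16] T1.cas  hit  (counter 9, T1.r 8)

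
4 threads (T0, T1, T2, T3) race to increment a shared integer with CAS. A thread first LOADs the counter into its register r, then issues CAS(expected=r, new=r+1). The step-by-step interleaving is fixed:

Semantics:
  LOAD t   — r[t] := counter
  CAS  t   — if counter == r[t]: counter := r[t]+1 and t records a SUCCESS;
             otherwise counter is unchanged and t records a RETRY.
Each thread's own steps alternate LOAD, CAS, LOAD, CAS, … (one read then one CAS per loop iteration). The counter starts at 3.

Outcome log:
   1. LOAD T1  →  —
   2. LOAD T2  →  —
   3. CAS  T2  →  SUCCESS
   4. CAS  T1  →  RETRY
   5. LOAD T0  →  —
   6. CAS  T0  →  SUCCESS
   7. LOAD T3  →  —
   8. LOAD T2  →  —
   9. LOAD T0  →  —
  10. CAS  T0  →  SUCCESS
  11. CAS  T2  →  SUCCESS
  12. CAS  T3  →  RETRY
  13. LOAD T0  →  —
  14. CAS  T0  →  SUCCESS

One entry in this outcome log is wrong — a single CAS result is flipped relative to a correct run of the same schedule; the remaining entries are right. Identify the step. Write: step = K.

Re-executing:
1. LOAD T1 → mem=3 r[T1]=3 [LOAD]
2. LOAD T2 → mem=3 r[T2]=3 [LOAD]
3. CAS T2 → mem=4 r[T2]=3 [OK]
4. CAS T1 → mem=4 r[T1]=3 [RETRY]
5. LOAD T0 → mem=4 r[T0]=4 [LOAD]
6. CAS T0 → mem=5 r[T0]=4 [OK]
7. LOAD T3 → mem=5 r[T3]=5 [LOAD]
8. LOAD T2 → mem=5 r[T2]=5 [LOAD]
9. LOAD T0 → mem=5 r[T0]=5 [LOAD]
10. CAS T0 → mem=6 r[T0]=5 [OK]
11. CAS T2 → mem=6 r[T2]=5 [RETRY]
12. CAS T3 → mem=6 r[T3]=5 [RETRY]
13. LOAD T0 → mem=6 r[T0]=6 [LOAD]
14. CAS T0 → mem=7 r[T0]=6 [OK]
Log disagrees first at step 11.

step = 11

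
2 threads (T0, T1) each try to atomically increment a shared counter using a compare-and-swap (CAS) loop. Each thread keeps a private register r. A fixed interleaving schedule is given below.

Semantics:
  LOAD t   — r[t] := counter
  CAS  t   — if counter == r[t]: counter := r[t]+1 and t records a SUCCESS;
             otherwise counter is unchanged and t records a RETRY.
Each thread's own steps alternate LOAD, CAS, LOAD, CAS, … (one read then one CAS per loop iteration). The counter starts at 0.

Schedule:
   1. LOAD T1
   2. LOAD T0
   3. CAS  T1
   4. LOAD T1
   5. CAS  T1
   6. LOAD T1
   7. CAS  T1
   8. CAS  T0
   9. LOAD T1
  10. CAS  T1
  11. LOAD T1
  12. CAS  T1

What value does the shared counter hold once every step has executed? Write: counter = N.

step 1: T1 LOAD ⇒ load; ctr=0 reg=0
step 2: T0 LOAD ⇒ load; ctr=0 reg=0
step 3: T1 CAS ⇒ ok; ctr=1 reg=0
step 4: T1 LOAD ⇒ load; ctr=1 reg=1
step 5: T1 CAS ⇒ ok; ctr=2 reg=1
step 6: T1 LOAD ⇒ load; ctr=2 reg=2
step 7: T1 CAS ⇒ ok; ctr=3 reg=2
step 8: T0 CAS ⇒ retry; ctr=3 reg=0
step 9: T1 LOAD ⇒ load; ctr=3 reg=3
step 10: T1 CAS ⇒ ok; ctr=4 reg=3
step 11: T1 LOAD ⇒ load; ctr=4 reg=4
step 12: T1 CAS ⇒ ok; ctr=5 reg=4

counter = 5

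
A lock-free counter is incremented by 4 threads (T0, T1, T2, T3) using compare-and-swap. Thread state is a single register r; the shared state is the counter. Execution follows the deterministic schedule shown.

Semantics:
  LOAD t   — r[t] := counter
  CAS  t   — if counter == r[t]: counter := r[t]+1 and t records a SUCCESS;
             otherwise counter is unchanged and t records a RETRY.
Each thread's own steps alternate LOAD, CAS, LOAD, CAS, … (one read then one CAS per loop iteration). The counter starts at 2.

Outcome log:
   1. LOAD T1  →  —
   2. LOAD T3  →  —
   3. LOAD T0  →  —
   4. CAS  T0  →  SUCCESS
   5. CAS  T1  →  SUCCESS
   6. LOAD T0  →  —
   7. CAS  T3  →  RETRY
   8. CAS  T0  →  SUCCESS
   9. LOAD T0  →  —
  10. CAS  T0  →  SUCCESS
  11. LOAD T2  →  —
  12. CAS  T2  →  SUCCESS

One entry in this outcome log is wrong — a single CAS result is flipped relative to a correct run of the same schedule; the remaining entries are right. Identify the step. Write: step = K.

Correct run:
#1 T1 reads 2
#2 T3 reads 2
#3 T0 reads 2
#4 T0 CAS(2→3) writes; counter now 3
#5 T1 CAS(2→3) fails; counter now 3
#6 T0 reads 3
#7 T3 CAS(2→3) fails; counter now 3
#8 T0 CAS(3→4) writes; counter now 4
#9 T0 reads 4
#10 T0 CAS(4→5) writes; counter now 5
#11 T2 reads 5
#12 T2 CAS(5→6) writes; counter now 6
Mismatch at 5.

step = 5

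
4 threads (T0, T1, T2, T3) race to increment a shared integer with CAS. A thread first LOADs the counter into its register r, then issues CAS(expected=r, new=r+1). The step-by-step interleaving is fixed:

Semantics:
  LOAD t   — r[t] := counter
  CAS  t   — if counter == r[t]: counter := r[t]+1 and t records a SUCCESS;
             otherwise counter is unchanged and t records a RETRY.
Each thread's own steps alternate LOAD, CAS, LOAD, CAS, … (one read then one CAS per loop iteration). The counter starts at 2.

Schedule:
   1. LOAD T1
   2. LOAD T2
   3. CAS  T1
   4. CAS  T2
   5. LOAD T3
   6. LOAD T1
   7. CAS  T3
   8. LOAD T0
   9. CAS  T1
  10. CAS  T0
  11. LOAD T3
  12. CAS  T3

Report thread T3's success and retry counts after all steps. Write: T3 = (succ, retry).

T3 = (2, 0)

   1) LOAD T1:  M=2  r_T1=2
   2) LOAD T2:  M=2  r_T2=2
   3) CAS  T1:  M=3  r_T1=2 ✓
   4) CAS  T2:  M=3  r_T2=2 ✗
   5) LOAD T3:  M=3  r_T3=3
   6) LOAD T1:  M=3  r_T1=3
   7) CAS  T3:  M=4  r_T3=3 ✓
   8) LOAD T0:  M=4  r_T0=4
   9) CAS  T1:  M=4  r_T1=3 ✗
  10) CAS  T0:  M=5  r_T0=4 ✓
  11) LOAD T3:  M=5  r_T3=5
  12) CAS  T3:  M=6  r_T3=5 ✓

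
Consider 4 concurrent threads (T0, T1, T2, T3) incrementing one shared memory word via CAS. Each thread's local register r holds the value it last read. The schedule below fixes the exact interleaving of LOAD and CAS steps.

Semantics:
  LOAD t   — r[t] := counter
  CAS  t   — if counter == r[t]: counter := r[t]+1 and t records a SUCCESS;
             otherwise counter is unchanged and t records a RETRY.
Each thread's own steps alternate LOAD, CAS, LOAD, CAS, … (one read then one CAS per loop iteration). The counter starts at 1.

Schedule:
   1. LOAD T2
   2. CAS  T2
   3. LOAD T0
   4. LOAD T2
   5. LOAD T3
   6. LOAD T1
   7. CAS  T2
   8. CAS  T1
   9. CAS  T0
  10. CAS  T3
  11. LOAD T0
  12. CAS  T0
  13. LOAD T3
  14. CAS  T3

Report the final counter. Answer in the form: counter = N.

counter = 5

1. LOAD T2 → mem=1 r[T2]=1 [LOAD]
2. CAS T2 → mem=2 r[T2]=1 [OK]
3. LOAD T0 → mem=2 r[T0]=2 [LOAD]
4. LOAD T2 → mem=2 r[T2]=2 [LOAD]
5. LOAD T3 → mem=2 r[T3]=2 [LOAD]
6. LOAD T1 → mem=2 r[T1]=2 [LOAD]
7. CAS T2 → mem=3 r[T2]=2 [OK]
8. CAS T1 → mem=3 r[T1]=2 [RETRY]
9. CAS T0 → mem=3 r[T0]=2 [RETRY]
10. CAS T3 → mem=3 r[T3]=2 [RETRY]
11. LOAD T0 → mem=3 r[T0]=3 [LOAD]
12. CAS T0 → mem=4 r[T0]=3 [OK]
13. LOAD T3 → mem=4 r[T3]=4 [LOAD]
14. CAS T3 → mem=5 r[T3]=4 [OK]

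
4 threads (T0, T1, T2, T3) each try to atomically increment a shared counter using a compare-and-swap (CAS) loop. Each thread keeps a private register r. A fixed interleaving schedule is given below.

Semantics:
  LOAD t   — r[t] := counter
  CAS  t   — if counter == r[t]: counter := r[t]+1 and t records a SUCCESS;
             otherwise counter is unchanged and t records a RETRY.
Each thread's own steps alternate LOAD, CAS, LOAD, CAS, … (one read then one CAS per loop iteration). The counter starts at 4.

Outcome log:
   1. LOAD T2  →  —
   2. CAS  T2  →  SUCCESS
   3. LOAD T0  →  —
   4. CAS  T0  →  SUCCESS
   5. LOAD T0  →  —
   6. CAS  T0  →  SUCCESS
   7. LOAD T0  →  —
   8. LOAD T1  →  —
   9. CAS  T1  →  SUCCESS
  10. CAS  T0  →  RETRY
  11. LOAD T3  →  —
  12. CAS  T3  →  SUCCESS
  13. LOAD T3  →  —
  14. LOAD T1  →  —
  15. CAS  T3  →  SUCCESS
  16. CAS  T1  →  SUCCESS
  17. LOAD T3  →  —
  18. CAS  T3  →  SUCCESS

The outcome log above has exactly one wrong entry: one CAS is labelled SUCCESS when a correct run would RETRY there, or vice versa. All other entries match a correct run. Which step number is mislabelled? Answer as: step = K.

step = 16

Correct run:
   1) LOAD T2:  M=4  r_T2=4
   2) CAS  T2:  M=5  r_T2=4 ✓
   3) LOAD T0:  M=5  r_T0=5
   4) CAS  T0:  M=6  r_T0=5 ✓
   5) LOAD T0:  M=6  r_T0=6
   6) CAS  T0:  M=7  r_T0=6 ✓
   7) LOAD T0:  M=7  r_T0=7
   8) LOAD T1:  M=7  r_T1=7
   9) CAS  T1:  M=8  r_T1=7 ✓
  10) CAS  T0:  M=8  r_T0=7 ✗
  11) LOAD T3:  M=8  r_T3=8
  12) CAS  T3:  M=9  r_T3=8 ✓
  13) LOAD T3:  M=9  r_T3=9
  14) LOAD T1:  M=9  r_T1=9
  15) CAS  T3:  M=10  r_T3=9 ✓
  16) CAS  T1:  M=10  r_T1=9 ✗
  17) LOAD T3:  M=10  r_T3=10
  18) CAS  T3:  M=11  r_T3=10 ✓
Log disagrees first at step 16.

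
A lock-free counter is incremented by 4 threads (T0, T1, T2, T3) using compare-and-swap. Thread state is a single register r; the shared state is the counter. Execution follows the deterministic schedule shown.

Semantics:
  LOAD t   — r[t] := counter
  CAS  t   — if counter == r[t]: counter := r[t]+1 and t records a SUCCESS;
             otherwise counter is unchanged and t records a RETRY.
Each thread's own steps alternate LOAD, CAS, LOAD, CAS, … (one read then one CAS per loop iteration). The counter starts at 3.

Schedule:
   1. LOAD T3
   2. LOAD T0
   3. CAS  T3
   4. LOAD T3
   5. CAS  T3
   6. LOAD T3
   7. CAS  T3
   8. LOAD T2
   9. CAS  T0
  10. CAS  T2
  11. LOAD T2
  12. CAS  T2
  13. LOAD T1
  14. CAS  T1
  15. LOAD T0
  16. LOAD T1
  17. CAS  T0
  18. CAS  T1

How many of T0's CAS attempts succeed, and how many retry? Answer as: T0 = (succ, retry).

T0 = (1, 1)

[1] T3.load  rd  (counter 3, T3.r 3)
[2] T0.load  rd  (counter 3, T0.r 3)
[3] T3.cas  hit  (counter 4, T3.r 3)
[4] T3.load  rd  (counter 4, T3.r 4)
[5] T3.cas  hit  (counter 5, T3.r 4)
[6] T3.load  rd  (counter 5, T3.r 5)
[7] T3.cas  hit  (counter 6, T3.r 5)
[8] T2.load  rd  (counter 6, T2.r 6)
[9] T0.cas  miss  (counter 6, T0.r 3)
[10] T2.cas  hit  (counter 7, T2.r 6)
[11] T2.load  rd  (counter 7, T2.r 7)
[12] T2.cas  hit  (counter 8, T2.r 7)
[13] T1.load  rd  (counter 8, T1.r 8)
[14] T1.cas  hit  (counter 9, T1.r 8)
[15] T0.load  rd  (counter 9, T0.r 9)
[16] T1.load  rd  (counter 9, T1.r 9)
[17] T0.cas  hit  (counter 10, T0.r 9)
[18] T1.cas  miss  (counter 10, T1.r 9)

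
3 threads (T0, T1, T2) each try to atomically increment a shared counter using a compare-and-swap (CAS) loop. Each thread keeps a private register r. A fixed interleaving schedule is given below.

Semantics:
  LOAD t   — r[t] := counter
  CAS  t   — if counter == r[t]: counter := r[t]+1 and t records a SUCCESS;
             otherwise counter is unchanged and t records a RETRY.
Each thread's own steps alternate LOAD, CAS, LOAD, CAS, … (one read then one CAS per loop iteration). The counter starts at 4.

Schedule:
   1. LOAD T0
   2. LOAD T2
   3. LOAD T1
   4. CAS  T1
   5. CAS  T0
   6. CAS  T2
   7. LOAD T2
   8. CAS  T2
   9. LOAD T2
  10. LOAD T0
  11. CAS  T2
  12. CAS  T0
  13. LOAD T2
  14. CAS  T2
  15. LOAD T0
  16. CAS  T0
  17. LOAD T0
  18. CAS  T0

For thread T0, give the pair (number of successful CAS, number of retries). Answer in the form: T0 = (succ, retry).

   1) LOAD T0:  M=4  r_T0=4
   2) LOAD T2:  M=4  r_T2=4
   3) LOAD T1:  M=4  r_T1=4
   4) CAS  T1:  M=5  r_T1=4 ✓
   5) CAS  T0:  M=5  r_T0=4 ✗
   6) CAS  T2:  M=5  r_T2=4 ✗
   7) LOAD T2:  M=5  r_T2=5
   8) CAS  T2:  M=6  r_T2=5 ✓
   9) LOAD T2:  M=6  r_T2=6
  10) LOAD T0:  M=6  r_T0=6
  11) CAS  T2:  M=7  r_T2=6 ✓
  12) CAS  T0:  M=7  r_T0=6 ✗
  13) LOAD T2:  M=7  r_T2=7
  14) CAS  T2:  M=8  r_T2=7 ✓
  15) LOAD T0:  M=8  r_T0=8
  16) CAS  T0:  M=9  r_T0=8 ✓
  17) LOAD T0:  M=9  r_T0=9
  18) CAS  T0:  M=10  r_T0=9 ✓

T0 = (2, 2)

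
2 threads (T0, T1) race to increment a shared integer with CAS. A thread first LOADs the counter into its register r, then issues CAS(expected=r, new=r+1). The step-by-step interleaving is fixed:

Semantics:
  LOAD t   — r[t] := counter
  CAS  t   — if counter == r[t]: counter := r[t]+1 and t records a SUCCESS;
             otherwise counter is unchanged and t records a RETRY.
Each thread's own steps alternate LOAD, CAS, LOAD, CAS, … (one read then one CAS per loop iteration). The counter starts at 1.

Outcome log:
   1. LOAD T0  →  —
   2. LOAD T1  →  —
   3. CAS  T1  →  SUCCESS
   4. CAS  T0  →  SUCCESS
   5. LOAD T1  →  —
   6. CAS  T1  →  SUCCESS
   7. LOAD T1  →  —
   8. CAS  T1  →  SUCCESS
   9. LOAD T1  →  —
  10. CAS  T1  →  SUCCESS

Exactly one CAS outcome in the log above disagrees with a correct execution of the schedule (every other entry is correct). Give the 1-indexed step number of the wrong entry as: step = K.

step = 4

Reference trace:
T0 LOAD — after: cnt=1, r=1 — load
T1 LOAD — after: cnt=1, r=1 — load
T1 CAS — after: cnt=2, r=1 — ok
T0 CAS — after: cnt=2, r=1 — retry
T1 LOAD — after: cnt=2, r=2 — load
T1 CAS — after: cnt=3, r=2 — ok
T1 LOAD — after: cnt=3, r=3 — load
T1 CAS — after: cnt=4, r=3 — ok
T1 LOAD — after: cnt=4, r=4 — load
T1 CAS — after: cnt=5, r=4 — ok
Log disagrees first at step 4.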